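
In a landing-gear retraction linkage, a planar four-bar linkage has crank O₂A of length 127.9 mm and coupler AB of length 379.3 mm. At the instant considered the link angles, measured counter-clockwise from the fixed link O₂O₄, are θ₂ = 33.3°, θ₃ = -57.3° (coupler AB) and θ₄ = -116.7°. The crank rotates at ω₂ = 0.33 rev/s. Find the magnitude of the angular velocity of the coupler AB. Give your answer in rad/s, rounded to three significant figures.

0.406

ω₂ = 2.073 rad/s (from 0.33 rev/s).
Differentiating the loop-closure r₂e^{iθ₂}+r₃e^{iθ₃}=r₁+r₄e^{iθ₄} gives r₂ω₂e^{iθ₂}+r₃ω₃e^{iθ₃}=r₄ω₄e^{iθ₄}.
Eliminating the other unknown: ω₃ = r₂ω₂ sin(θ₄−θ₂) / [r₃ sin(θ₃−θ₄)].
Numerator sine = -0.50000; denominator sine = +0.86074.
Result = 0.1279·2.073·(-0.50000) / (0.3793·(+0.86074)) = -0.40614 rad/s; magnitude 0.40614 rad/s.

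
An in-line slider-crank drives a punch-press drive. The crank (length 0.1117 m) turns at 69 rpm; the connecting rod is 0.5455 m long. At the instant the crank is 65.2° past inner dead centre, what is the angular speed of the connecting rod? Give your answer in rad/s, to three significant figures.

0.632

ω = 7.226 rad/s (converted from 69 rpm).
The rod makes angle φ with the slider axis where L sinφ = r sinθ; differentiating, L cosφ·φ̇ = r ω cosθ.
L cosφ = √(L² − r² sin²θ) = 0.53599 m.
|ω_rod| = r ω |cosθ| / √(L² − r² sin²θ) = 0.1117·7.226·0.41945/0.53599 = 0.63162 rad/s.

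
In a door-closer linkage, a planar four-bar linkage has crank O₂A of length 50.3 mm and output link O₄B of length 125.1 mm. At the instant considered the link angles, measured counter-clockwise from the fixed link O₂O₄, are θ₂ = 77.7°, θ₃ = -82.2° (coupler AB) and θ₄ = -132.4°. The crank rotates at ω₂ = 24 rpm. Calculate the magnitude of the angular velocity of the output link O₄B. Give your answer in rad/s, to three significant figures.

0.452

ω₂ = 2.513 rad/s (from 24 rpm).
Differentiating the loop-closure r₂e^{iθ₂}+r₃e^{iθ₃}=r₁+r₄e^{iθ₄} gives r₂ω₂e^{iθ₂}+r₃ω₃e^{iθ₃}=r₄ω₄e^{iθ₄}.
Eliminating the other unknown: ω₄ = r₂ω₂ sin(θ₂−θ₃) / [r₄ sin(θ₄−θ₃)].
Numerator sine = +0.34366; denominator sine = -0.76828.
Result = 0.0503·2.513·(+0.34366) / (0.1251·(-0.76828)) = -0.45202 rad/s; magnitude 0.45202 rad/s.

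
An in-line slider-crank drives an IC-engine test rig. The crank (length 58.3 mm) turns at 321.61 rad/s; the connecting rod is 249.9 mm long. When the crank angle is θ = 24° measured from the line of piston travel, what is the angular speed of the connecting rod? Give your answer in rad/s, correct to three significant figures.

68.9

ω = 321.6 rad/s
The rod makes angle φ with the slider axis where L sinφ = r sinθ; differentiating, L cosφ·φ̇ = r ω cosθ.
L cosφ = √(L² − r² sin²θ) = 0.24877 m.
|ω_rod| = r ω |cosθ| / √(L² − r² sin²θ) = 0.0583·321.6·0.91355/0.24877 = 68.854 rad/s.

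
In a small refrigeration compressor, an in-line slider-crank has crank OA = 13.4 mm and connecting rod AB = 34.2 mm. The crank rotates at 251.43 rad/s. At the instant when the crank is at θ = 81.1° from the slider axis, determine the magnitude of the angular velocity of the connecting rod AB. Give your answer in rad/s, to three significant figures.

ω = 251.4 rad/s
The rod makes angle φ with the slider axis where L sinφ = r sinθ; differentiating, L cosφ·φ̇ = r ω cosθ.
L cosφ = √(L² − r² sin²θ) = 0.031534 m.
|ω_rod| = r ω |cosθ| / √(L² − r² sin²θ) = 0.0134·251.4·0.15471/0.031534 = 16.53 rad/s.

16.5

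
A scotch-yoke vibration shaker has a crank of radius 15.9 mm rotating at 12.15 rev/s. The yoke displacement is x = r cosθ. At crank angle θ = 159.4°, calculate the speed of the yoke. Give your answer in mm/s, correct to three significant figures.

ω = 76.34 rad/s (from 12.15 rev/s).
x = r cosθ ⇒ ẋ = −rω sinθ.
|v| = rω|sinθ| = 0.0159·76.34·|sin 159.4°| = 0.42707 m/s = 427.07 mm/s.

427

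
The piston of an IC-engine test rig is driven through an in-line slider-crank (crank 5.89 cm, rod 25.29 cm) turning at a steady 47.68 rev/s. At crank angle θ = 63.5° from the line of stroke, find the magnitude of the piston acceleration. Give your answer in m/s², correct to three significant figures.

1610

ω = 2π·47.7 = 299.6 rad/s
x(θ) = r cosθ + √(L² − r² sin²θ); with ω constant, a = ω²·d²x/dθ².
d²x/dθ² = −r cosθ − r²(cos2θ)/√u − r⁴ sin²2θ/(4u^{3/2}),  u = L² − r² sin²θ = 0.0611799 m².
Substituting r = 0.0589 m, L = 0.2529 m, θ = 63.5°: d²x/dθ² = -0.017967 m.
a = ω²·d²x/dθ² = (299.6)²·(-0.017967) = -1612.5 m/s²;  |a| = 1612.5 m/s².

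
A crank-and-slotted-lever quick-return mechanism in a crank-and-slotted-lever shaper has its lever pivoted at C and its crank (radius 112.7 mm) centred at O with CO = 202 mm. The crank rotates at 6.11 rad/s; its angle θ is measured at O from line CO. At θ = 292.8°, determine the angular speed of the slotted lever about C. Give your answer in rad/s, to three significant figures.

ω = 6.11 rad/s
Crank pin A relative to C: A = (d + r cosθ, r sinθ); lever angle φ = atan2(r sinθ, d + r cosθ).
Differentiating tanφ: φ̇ = rω(d cosθ + r)/(d² + r² + 2dr cosθ).
d² + r² + 2dr cosθ = |CA|² = 0.0711492 m²;  d cosθ + r = +0.19098 m.
|ω_lever| = |0.1127·6.11·+0.19098| / 0.0711492 = 1.8483 rad/s.

1.85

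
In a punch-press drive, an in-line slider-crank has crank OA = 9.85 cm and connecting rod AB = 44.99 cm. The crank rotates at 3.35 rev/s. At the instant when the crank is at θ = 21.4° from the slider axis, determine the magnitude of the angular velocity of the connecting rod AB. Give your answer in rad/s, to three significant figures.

4.30

ω = 21.05 rad/s (converted from 3.35 rev/s).
The rod makes angle φ with the slider axis where L sinφ = r sinθ; differentiating, L cosφ·φ̇ = r ω cosθ.
L cosφ = √(L² − r² sin²θ) = 0.44846 m.
|ω_rod| = r ω |cosθ| / √(L² − r² sin²θ) = 0.0985·21.05·0.93106/0.44846 = 4.3044 rad/s.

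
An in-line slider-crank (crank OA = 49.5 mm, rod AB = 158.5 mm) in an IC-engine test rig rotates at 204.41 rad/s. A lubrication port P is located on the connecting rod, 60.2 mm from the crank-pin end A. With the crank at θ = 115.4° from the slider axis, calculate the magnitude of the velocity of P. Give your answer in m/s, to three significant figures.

9.06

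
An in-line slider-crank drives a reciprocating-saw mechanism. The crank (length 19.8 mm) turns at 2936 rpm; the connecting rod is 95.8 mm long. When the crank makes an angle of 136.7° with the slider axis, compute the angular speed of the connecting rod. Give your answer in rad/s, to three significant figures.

46.7

ω = 307.5 rad/s (converted from 2936 rpm).
The rod makes angle φ with the slider axis where L sinφ = r sinθ; differentiating, L cosφ·φ̇ = r ω cosθ.
L cosφ = √(L² − r² sin²θ) = 0.094833 m.
|ω_rod| = r ω |cosθ| / √(L² − r² sin²θ) = 0.0198·307.5·0.72777/0.094833 = 46.718 rad/s.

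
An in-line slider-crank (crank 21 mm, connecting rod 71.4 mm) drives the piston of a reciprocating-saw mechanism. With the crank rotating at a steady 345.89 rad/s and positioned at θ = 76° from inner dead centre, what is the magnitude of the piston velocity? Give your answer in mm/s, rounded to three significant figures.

ω = 345.9 rad/s
For an in-line slider-crank, x = r cosθ + √(L² − r² sin²θ), so v = −rω sinθ·[1 + r cosθ/√(L² − r² sin²θ)].
With r = 0.021 m, L = 0.0714 m, θ = 76°: √(L² − r² sin²θ) = 0.068431 m.
v = −0.021·345.9·0.97030·[1 + 0.021·0.24192/0.068431] = -7.5712 m/s.
|v| = 7.5712 m/s = 7571.2 mm/s.

7570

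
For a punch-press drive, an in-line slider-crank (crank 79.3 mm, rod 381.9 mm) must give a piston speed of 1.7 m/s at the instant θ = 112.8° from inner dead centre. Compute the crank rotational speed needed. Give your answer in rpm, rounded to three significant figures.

For an in-line slider-crank, |v_piston| = rω|sinθ|·[1 + r cosθ/√(L² − r² sin²θ)].
With r = 0.0793 m, L = 0.3819 m, θ = 112.8°: the bracketed kinematic factor |dx/dθ| = 0.067111 m.
ω = v/|dx/dθ| = 1.7/0.067111 = 25.331 rad/s.
N = 60ω/(2π) = 241.9 rpm.

242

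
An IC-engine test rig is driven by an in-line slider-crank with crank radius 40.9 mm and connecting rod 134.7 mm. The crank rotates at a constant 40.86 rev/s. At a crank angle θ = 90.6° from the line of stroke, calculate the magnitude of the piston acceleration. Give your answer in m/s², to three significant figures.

887

ω = 2π·40.9 = 256.7 rad/s
x(θ) = r cosθ + √(L² − r² sin²θ); with ω constant, a = ω²·d²x/dθ².
d²x/dθ² = −r cosθ − r²(cos2θ)/√u − r⁴ sin²2θ/(4u^{3/2}),  u = L² − r² sin²θ = 0.0164715 m².
Substituting r = 0.0409 m, L = 0.1347 m, θ = 90.6°: d²x/dθ² = +0.013459 m.
a = ω²·d²x/dθ² = (256.7)²·(+0.013459) = +887.12 m/s²;  |a| = 887.12 m/s².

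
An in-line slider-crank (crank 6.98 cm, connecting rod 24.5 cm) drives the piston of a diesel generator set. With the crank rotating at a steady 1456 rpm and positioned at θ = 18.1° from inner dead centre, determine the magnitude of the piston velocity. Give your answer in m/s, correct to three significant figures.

ω = 2π·1456/60 = 152.5 rad/s
For an in-line slider-crank, x = r cosθ + √(L² − r² sin²θ), so v = −rω sinθ·[1 + r cosθ/√(L² − r² sin²θ)].
With r = 0.0698 m, L = 0.245 m, θ = 18.1°: √(L² − r² sin²θ) = 0.24404 m.
v = −0.0698·152.5·0.31068·[1 + 0.0698·0.95052/0.24404] = -4.2053 m/s.
|v| = 4.2053 m/s.

4.21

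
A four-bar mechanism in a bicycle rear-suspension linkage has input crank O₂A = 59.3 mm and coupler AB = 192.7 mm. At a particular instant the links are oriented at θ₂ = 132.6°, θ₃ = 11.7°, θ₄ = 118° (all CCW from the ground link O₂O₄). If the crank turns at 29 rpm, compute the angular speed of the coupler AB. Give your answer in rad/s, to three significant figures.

0.245

ω₂ = 3.037 rad/s (from 29 rpm).
Differentiating the loop-closure r₂e^{iθ₂}+r₃e^{iθ₃}=r₁+r₄e^{iθ₄} gives r₂ω₂e^{iθ₂}+r₃ω₃e^{iθ₃}=r₄ω₄e^{iθ₄}.
Eliminating the other unknown: ω₃ = r₂ω₂ sin(θ₄−θ₂) / [r₃ sin(θ₃−θ₄)].
Numerator sine = -0.25207; denominator sine = -0.95981.
Result = 0.0593·3.037·(-0.25207) / (0.1927·(-0.95981)) = +0.24544 rad/s; magnitude 0.24544 rad/s.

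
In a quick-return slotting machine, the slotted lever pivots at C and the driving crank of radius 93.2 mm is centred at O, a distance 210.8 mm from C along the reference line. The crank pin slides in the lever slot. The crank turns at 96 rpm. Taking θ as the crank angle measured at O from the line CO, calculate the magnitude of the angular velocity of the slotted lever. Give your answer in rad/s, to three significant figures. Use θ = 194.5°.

6.89

ω = 10.05 rad/s (from 96 rpm).
Crank pin A relative to C: A = (d + r cosθ, r sinθ); lever angle φ = atan2(r sinθ, d + r cosθ).
Differentiating tanφ: φ̇ = rω(d cosθ + r)/(d² + r² + 2dr cosθ).
d² + r² + 2dr cosθ = |CA|² = 0.0150813 m²;  d cosθ + r = -0.11089 m.
|ω_lever| = |0.0932·10.05·-0.11089| / 0.0150813 = 6.8889 rad/s.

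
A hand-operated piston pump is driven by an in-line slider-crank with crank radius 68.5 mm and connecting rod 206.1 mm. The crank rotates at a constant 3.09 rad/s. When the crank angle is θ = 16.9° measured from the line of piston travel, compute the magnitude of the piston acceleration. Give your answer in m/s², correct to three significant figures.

0.809

ω = 3.09 rad/s
x(θ) = r cosθ + √(L² − r² sin²θ); with ω constant, a = ω²·d²x/dθ².
d²x/dθ² = −r cosθ − r²(cos2θ)/√u − r⁴ sin²2θ/(4u^{3/2}),  u = L² − r² sin²θ = 0.0420807 m².
Substituting r = 0.0685 m, L = 0.2061 m, θ = 16.9°: d²x/dθ² = -0.084747 m.
a = ω²·d²x/dθ² = (3.09)²·(-0.084747) = -0.80917 m/s²;  |a| = 0.80917 m/s².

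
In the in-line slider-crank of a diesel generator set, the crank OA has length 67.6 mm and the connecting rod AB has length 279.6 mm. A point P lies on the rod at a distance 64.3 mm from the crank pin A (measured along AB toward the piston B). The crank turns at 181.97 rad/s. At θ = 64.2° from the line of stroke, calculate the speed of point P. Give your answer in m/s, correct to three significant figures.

12.1

ω = 182 rad/s.  Crank-pin speed |V_A| = rω = 12.301 m/s, perpendicular to OA.
Rod angle: sinφ = −(r/L) sinθ ⇒ φ = -12.572°; ω_rod = −rω cosθ/√(L²−r²sin²θ) = -19.619 rad/s.
V_P = V_A + ω_rod × AP, with AP = 0.0643 m along the rod.
Components: V_Px = −rω sinθ − a·ω_rod·sinφ = -11.35 m/s;  V_Py = rω cosθ + a·ω_rod·cosφ = +4.1226 m/s.
|V_P| = √(V_Px² + V_Py²) = 12.075 m/s.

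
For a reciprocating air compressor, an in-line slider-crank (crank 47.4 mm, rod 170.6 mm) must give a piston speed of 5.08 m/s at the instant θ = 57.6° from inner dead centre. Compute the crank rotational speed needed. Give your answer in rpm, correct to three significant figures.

1050

For an in-line slider-crank, |v_piston| = rω|sinθ|·[1 + r cosθ/√(L² − r² sin²θ)].
With r = 0.0474 m, L = 0.1706 m, θ = 57.6°: the bracketed kinematic factor |dx/dθ| = 0.04615 m.
ω = v/|dx/dθ| = 5.08/0.04615 = 110.07 rad/s.
N = 60ω/(2π) = 1051.1 rpm.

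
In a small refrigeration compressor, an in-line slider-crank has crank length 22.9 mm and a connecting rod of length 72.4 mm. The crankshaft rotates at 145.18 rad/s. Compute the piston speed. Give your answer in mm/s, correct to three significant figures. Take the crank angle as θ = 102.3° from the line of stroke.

ω = 145.2 rad/s
For an in-line slider-crank, x = r cosθ + √(L² − r² sin²θ), so v = −rω sinθ·[1 + r cosθ/√(L² − r² sin²θ)].
With r = 0.0229 m, L = 0.0724 m, θ = 102.3°: √(L² − r² sin²θ) = 0.068856 m.
v = −0.0229·145.2·0.97705·[1 + 0.0229·-0.21303/0.068856] = -3.0182 m/s.
|v| = 3.0182 m/s = 3018.2 mm/s.

3020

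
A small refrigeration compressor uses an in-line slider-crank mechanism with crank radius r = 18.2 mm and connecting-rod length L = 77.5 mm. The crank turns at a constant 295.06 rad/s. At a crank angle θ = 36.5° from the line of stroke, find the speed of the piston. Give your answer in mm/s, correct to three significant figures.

3800

ω = 295.1 rad/s
For an in-line slider-crank, x = r cosθ + √(L² − r² sin²θ), so v = −rω sinθ·[1 + r cosθ/√(L² − r² sin²θ)].
With r = 0.0182 m, L = 0.0775 m, θ = 36.5°: √(L² − r² sin²θ) = 0.07674 m.
v = −0.0182·295.1·0.59482·[1 + 0.0182·0.80386/0.07674] = -3.8032 m/s.
|v| = 3.8032 m/s = 3803.2 mm/s.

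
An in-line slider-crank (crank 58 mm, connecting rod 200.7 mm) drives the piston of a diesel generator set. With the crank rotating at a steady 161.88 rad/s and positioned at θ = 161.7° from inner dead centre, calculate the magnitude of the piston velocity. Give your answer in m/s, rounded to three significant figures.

ω = 161.9 rad/s
For an in-line slider-crank, x = r cosθ + √(L² − r² sin²θ), so v = −rω sinθ·[1 + r cosθ/√(L² − r² sin²θ)].
With r = 0.058 m, L = 0.2007 m, θ = 161.7°: √(L² − r² sin²θ) = 0.19987 m.
v = −0.058·161.9·0.31399·[1 + 0.058·-0.94943/0.19987] = -2.1359 m/s.
|v| = 2.1359 m/s.

2.14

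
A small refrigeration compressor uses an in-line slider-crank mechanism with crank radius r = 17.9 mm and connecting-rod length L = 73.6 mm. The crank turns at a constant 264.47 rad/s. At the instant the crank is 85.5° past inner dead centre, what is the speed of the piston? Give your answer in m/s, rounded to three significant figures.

ω = 264.5 rad/s
For an in-line slider-crank, x = r cosθ + √(L² − r² sin²θ), so v = −rω sinθ·[1 + r cosθ/√(L² − r² sin²θ)].
With r = 0.0179 m, L = 0.0736 m, θ = 85.5°: √(L² − r² sin²θ) = 0.071404 m.
v = −0.0179·264.5·0.99692·[1 + 0.0179·0.07846/0.071404] = -4.8122 m/s.
|v| = 4.8122 m/s.

4.81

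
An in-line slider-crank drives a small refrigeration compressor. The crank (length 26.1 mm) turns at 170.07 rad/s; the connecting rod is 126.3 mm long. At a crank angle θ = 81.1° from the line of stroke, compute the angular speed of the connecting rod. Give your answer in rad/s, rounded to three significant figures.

5.55

ω = 170.1 rad/s
The rod makes angle φ with the slider axis where L sinφ = r sinθ; differentiating, L cosφ·φ̇ = r ω cosθ.
L cosφ = √(L² − r² sin²θ) = 0.12364 m.
|ω_rod| = r ω |cosθ| / √(L² − r² sin²θ) = 0.0261·170.1·0.15471/0.12364 = 5.5543 rad/s.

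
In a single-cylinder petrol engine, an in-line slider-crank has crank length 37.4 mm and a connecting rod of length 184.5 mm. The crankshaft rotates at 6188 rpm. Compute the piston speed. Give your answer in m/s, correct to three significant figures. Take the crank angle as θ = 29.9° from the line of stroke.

ω = 2π·6188/60 = 648 rad/s
For an in-line slider-crank, x = r cosθ + √(L² − r² sin²θ), so v = −rω sinθ·[1 + r cosθ/√(L² − r² sin²θ)].
With r = 0.0374 m, L = 0.1845 m, θ = 29.9°: √(L² − r² sin²θ) = 0.18356 m.
v = −0.0374·648·0.49849·[1 + 0.0374·0.86690/0.18356] = -14.215 m/s.
|v| = 14.215 m/s.

14.2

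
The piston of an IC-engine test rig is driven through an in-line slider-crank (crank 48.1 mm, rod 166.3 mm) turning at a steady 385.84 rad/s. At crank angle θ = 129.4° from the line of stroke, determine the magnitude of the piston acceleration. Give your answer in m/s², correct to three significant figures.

4910

ω = 385.8 rad/s
x(θ) = r cosθ + √(L² − r² sin²θ); with ω constant, a = ω²·d²x/dθ².
d²x/dθ² = −r cosθ − r²(cos2θ)/√u − r⁴ sin²2θ/(4u^{3/2}),  u = L² − r² sin²θ = 0.0262742 m².
Substituting r = 0.0481 m, L = 0.1663 m, θ = 129.4°: d²x/dθ² = +0.033001 m.
a = ω²·d²x/dθ² = (385.8)²·(+0.033001) = +4912.9 m/s²;  |a| = 4912.9 m/s².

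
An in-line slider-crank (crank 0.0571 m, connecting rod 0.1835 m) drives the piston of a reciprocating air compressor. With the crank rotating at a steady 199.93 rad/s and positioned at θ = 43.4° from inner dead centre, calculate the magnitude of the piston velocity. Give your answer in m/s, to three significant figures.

ω = 199.9 rad/s
For an in-line slider-crank, x = r cosθ + √(L² − r² sin²θ), so v = −rω sinθ·[1 + r cosθ/√(L² − r² sin²θ)].
With r = 0.0571 m, L = 0.1835 m, θ = 43.4°: √(L² − r² sin²θ) = 0.17926 m.
v = −0.0571·199.9·0.68709·[1 + 0.0571·0.72657/0.17926] = -9.6592 m/s.
|v| = 9.6592 m/s.

9.66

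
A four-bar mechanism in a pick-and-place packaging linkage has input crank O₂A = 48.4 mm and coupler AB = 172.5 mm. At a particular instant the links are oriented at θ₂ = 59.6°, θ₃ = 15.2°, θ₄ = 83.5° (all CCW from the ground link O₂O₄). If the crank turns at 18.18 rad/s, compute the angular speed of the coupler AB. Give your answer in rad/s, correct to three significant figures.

ω₂ = 18.18 rad/s
Differentiating the loop-closure r₂e^{iθ₂}+r₃e^{iθ₃}=r₁+r₄e^{iθ₄} gives r₂ω₂e^{iθ₂}+r₃ω₃e^{iθ₃}=r₄ω₄e^{iθ₄}.
Eliminating the other unknown: ω₃ = r₂ω₂ sin(θ₄−θ₂) / [r₃ sin(θ₃−θ₄)].
Numerator sine = +0.40514; denominator sine = -0.92913.
Result = 0.0484·18.18·(+0.40514) / (0.1725·(-0.92913)) = -2.2242 rad/s; magnitude 2.2242 rad/s.

2.22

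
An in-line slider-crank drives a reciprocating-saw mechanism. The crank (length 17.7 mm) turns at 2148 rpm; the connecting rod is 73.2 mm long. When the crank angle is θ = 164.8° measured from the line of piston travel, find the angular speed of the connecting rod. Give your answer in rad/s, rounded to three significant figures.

52.6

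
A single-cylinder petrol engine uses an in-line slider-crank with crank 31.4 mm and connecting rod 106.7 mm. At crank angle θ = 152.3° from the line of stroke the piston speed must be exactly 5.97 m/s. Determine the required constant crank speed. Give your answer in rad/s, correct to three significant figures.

For an in-line slider-crank, |v_piston| = rω|sinθ|·[1 + r cosθ/√(L² − r² sin²θ)].
With r = 0.0314 m, L = 0.1067 m, θ = 152.3°: the bracketed kinematic factor |dx/dθ| = 0.010757 m.
ω = v/|dx/dθ| = 5.97/0.010757 = 554.99 rad/s.

555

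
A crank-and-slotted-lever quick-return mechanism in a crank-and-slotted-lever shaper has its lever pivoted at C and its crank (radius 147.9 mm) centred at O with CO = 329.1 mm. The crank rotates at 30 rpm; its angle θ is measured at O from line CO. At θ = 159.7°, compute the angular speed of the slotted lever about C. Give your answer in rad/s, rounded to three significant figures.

ω = 3.142 rad/s (from 30 rpm).
Crank pin A relative to C: A = (d + r cosθ, r sinθ); lever angle φ = atan2(r sinθ, d + r cosθ).
Differentiating tanφ: φ̇ = rω(d cosθ + r)/(d² + r² + 2dr cosθ).
d² + r² + 2dr cosθ = |CA|² = 0.0388798 m²;  d cosθ + r = -0.16076 m.
|ω_lever| = |0.1479·3.142·-0.16076| / 0.0388798 = 1.9212 rad/s.

1.92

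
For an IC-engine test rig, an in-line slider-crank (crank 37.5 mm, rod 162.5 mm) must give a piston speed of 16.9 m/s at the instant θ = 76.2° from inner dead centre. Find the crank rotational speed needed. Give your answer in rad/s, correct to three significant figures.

For an in-line slider-crank, |v_piston| = rω|sinθ|·[1 + r cosθ/√(L² − r² sin²θ)].
With r = 0.0375 m, L = 0.1625 m, θ = 76.2°: the bracketed kinematic factor |dx/dθ| = 0.038475 m.
ω = v/|dx/dθ| = 16.9/0.038475 = 439.25 rad/s.

439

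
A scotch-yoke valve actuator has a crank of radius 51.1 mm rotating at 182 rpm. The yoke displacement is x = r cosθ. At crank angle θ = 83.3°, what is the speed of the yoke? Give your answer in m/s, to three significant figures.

ω = 19.06 rad/s (from 182 rpm).
x = r cosθ ⇒ ẋ = −rω sinθ.
|v| = rω|sinθ| = 0.0511·19.06·|sin 83.3°| = 0.96726 m/s.

0.967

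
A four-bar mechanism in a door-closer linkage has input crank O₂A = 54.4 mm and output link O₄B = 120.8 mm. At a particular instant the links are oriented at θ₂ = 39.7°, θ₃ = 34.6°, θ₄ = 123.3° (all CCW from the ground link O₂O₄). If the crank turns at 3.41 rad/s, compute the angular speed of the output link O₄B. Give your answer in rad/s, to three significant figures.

ω₂ = 3.41 rad/s
Differentiating the loop-closure r₂e^{iθ₂}+r₃e^{iθ₃}=r₁+r₄e^{iθ₄} gives r₂ω₂e^{iθ₂}+r₃ω₃e^{iθ₃}=r₄ω₄e^{iθ₄}.
Eliminating the other unknown: ω₄ = r₂ω₂ sin(θ₂−θ₃) / [r₄ sin(θ₄−θ₃)].
Numerator sine = +0.08889; denominator sine = +0.99974.
Result = 0.0544·3.41·(+0.08889) / (0.1208·(+0.99974)) = +0.13654 rad/s; magnitude 0.13654 rad/s.

0.137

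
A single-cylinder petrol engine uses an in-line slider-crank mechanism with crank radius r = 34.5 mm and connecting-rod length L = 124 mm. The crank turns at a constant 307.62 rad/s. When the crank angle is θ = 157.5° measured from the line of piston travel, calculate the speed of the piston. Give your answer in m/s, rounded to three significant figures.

3.01

ω = 307.6 rad/s
For an in-line slider-crank, x = r cosθ + √(L² − r² sin²θ), so v = −rω sinθ·[1 + r cosθ/√(L² − r² sin²θ)].
With r = 0.0345 m, L = 0.124 m, θ = 157.5°: √(L² − r² sin²θ) = 0.1233 m.
v = −0.0345·307.6·0.38268·[1 + 0.0345·-0.92388/0.1233] = -3.0114 m/s.
|v| = 3.0114 m/s.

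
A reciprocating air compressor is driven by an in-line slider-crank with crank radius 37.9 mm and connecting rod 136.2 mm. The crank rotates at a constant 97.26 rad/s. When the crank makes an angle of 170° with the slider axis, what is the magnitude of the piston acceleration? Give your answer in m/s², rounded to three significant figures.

259

ω = 97.26 rad/s
x(θ) = r cosθ + √(L² − r² sin²θ); with ω constant, a = ω²·d²x/dθ².
d²x/dθ² = −r cosθ − r²(cos2θ)/√u − r⁴ sin²2θ/(4u^{3/2}),  u = L² − r² sin²θ = 0.0185071 m².
Substituting r = 0.0379 m, L = 0.1362 m, θ = 170°: d²x/dθ² = +0.027378 m.
a = ω²·d²x/dθ² = (97.26)²·(+0.027378) = +258.99 m/s²;  |a| = 258.99 m/s².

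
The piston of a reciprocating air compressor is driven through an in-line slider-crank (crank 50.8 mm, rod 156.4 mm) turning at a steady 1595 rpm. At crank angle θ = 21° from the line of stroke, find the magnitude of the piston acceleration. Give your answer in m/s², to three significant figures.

ω = 2π·1595/60 = 167 rad/s
x(θ) = r cosθ + √(L² − r² sin²θ); with ω constant, a = ω²·d²x/dθ².
d²x/dθ² = −r cosθ − r²(cos2θ)/√u − r⁴ sin²2θ/(4u^{3/2}),  u = L² − r² sin²θ = 0.0241295 m².
Substituting r = 0.0508 m, L = 0.1564 m, θ = 21°: d²x/dθ² = -0.059971 m.
a = ω²·d²x/dθ² = (167)²·(-0.059971) = -1673.1 m/s²;  |a| = 1673.1 m/s².

1670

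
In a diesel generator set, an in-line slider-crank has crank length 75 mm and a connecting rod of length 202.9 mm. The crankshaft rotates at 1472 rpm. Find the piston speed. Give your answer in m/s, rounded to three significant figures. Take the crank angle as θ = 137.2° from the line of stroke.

5.65

ω = 2π·1472/60 = 154.1 rad/s
For an in-line slider-crank, x = r cosθ + √(L² − r² sin²θ), so v = −rω sinθ·[1 + r cosθ/√(L² − r² sin²θ)].
With r = 0.075 m, L = 0.2029 m, θ = 137.2°: √(L² − r² sin²θ) = 0.1964 m.
v = −0.075·154.1·0.67944·[1 + 0.075·-0.73373/0.1964] = -5.6541 m/s.
|v| = 5.6541 m/s.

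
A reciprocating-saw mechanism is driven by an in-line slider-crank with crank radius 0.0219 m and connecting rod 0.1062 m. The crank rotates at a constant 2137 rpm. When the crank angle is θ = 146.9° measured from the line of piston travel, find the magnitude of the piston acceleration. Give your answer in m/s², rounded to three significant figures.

ω = 2π·2137/60 = 223.8 rad/s
x(θ) = r cosθ + √(L² − r² sin²θ); with ω constant, a = ω²·d²x/dθ².
d²x/dθ² = −r cosθ − r²(cos2θ)/√u − r⁴ sin²2θ/(4u^{3/2}),  u = L² − r² sin²θ = 0.0111354 m².
Substituting r = 0.0219 m, L = 0.1062 m, θ = 146.9°: d²x/dθ² = +0.016471 m.
a = ω²·d²x/dθ² = (223.8)²·(+0.016471) = +824.87 m/s²;  |a| = 824.87 m/s².

825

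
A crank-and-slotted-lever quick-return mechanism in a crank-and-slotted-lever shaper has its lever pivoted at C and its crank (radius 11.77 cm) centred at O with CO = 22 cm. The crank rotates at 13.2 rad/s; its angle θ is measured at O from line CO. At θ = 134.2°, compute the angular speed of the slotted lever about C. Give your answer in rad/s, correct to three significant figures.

ω = 13.2 rad/s
Crank pin A relative to C: A = (d + r cosθ, r sinθ); lever angle φ = atan2(r sinθ, d + r cosθ).
Differentiating tanφ: φ̇ = rω(d cosθ + r)/(d² + r² + 2dr cosθ).
d² + r² + 2dr cosθ = |CA|² = 0.0261485 m²;  d cosθ + r = -0.035676 m.
|ω_lever| = |0.1177·13.2·-0.035676| / 0.0261485 = 2.1197 rad/s.

2.12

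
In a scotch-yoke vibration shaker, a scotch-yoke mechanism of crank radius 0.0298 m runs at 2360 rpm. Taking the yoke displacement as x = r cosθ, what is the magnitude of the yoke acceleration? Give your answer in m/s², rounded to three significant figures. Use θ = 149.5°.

ω = 247.1 rad/s (from 2360 rpm).
x = r cosθ ⇒ ẍ = −rω² cosθ (ω constant).
|a| = rω²|cosθ| = 0.0298·(247.1)²·|cos 149.5°| = 1568.3 m/s².

1570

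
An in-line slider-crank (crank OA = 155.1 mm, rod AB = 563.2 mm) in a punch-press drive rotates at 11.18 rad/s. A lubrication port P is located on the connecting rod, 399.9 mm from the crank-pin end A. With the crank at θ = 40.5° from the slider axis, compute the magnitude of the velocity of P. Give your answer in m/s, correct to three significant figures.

1.35

ω = 11.18 rad/s.  Crank-pin speed |V_A| = rω = 1.734 m/s, perpendicular to OA.
Rod angle: sinφ = −(r/L) sinθ ⇒ φ = -10.303°; ω_rod = −rω cosθ/√(L²−r²sin²θ) = -2.3796 rad/s.
V_P = V_A + ω_rod × AP, with AP = 0.3999 m along the rod.
Components: V_Px = −rω sinθ − a·ω_rod·sinφ = -1.2963 m/s;  V_Py = rω cosθ + a·ω_rod·cosφ = +0.38232 m/s.
|V_P| = √(V_Px² + V_Py²) = 1.3515 m/s.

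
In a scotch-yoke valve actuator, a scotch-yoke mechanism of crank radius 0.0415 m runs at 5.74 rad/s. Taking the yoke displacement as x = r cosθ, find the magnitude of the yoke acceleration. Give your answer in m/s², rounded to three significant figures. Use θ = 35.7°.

1.11

ω = 5.74 rad/s
x = r cosθ ⇒ ẍ = −rω² cosθ (ω constant).
|a| = rω²|cosθ| = 0.0415·(5.74)²·|cos 35.7°| = 1.1104 m/s².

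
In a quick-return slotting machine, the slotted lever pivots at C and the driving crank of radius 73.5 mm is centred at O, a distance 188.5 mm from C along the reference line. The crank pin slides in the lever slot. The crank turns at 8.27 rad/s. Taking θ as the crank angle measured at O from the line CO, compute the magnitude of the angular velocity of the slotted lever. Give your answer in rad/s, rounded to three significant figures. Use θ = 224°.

ω = 8.27 rad/s
Crank pin A relative to C: A = (d + r cosθ, r sinθ); lever angle φ = atan2(r sinθ, d + r cosθ).
Differentiating tanφ: φ̇ = rω(d cosθ + r)/(d² + r² + 2dr cosθ).
d² + r² + 2dr cosθ = |CA|² = 0.021002 m²;  d cosθ + r = -0.062096 m.
|ω_lever| = |0.0735·8.27·-0.062096| / 0.021002 = 1.7972 rad/s.

1.80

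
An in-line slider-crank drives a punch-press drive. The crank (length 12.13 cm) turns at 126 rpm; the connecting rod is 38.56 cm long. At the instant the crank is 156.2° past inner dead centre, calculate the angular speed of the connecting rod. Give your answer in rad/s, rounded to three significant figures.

3.83

ω = 13.19 rad/s (converted from 126 rpm).
The rod makes angle φ with the slider axis where L sinφ = r sinθ; differentiating, L cosφ·φ̇ = r ω cosθ.
L cosφ = √(L² − r² sin²θ) = 0.38248 m.
|ω_rod| = r ω |cosθ| / √(L² − r² sin²θ) = 0.1213·13.19·0.91496/0.38248 = 3.8287 rad/s.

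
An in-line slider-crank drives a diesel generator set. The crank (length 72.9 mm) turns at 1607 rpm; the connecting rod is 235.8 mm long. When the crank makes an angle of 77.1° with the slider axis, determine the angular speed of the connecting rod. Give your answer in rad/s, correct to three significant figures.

ω = 168.3 rad/s (converted from 1607 rpm).
The rod makes angle φ with the slider axis where L sinφ = r sinθ; differentiating, L cosφ·φ̇ = r ω cosθ.
L cosφ = √(L² − r² sin²θ) = 0.22484 m.
|ω_rod| = r ω |cosθ| / √(L² − r² sin²θ) = 0.0729·168.3·0.22325/0.22484 = 12.181 rad/s.

12.2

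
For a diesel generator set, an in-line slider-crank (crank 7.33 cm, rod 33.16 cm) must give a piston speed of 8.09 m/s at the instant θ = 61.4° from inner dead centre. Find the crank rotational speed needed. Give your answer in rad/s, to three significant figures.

For an in-line slider-crank, |v_piston| = rω|sinθ|·[1 + r cosθ/√(L² − r² sin²θ)].
With r = 0.0733 m, L = 0.3316 m, θ = 61.4°: the bracketed kinematic factor |dx/dθ| = 0.071298 m.
ω = v/|dx/dθ| = 8.09/0.071298 = 113.47 rad/s.

113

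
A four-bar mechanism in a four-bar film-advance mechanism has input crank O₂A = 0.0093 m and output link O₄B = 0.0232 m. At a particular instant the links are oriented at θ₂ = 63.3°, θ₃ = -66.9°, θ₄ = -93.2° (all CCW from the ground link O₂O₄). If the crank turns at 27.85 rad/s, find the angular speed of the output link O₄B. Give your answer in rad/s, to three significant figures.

19.2

ω₂ = 27.85 rad/s
Differentiating the loop-closure r₂e^{iθ₂}+r₃e^{iθ₃}=r₁+r₄e^{iθ₄} gives r₂ω₂e^{iθ₂}+r₃ω₃e^{iθ₃}=r₄ω₄e^{iθ₄}.
Eliminating the other unknown: ω₄ = r₂ω₂ sin(θ₂−θ₃) / [r₄ sin(θ₄−θ₃)].
Numerator sine = +0.76380; denominator sine = -0.44307.
Result = 0.0093·27.85·(+0.76380) / (0.0232·(-0.44307)) = -19.245 rad/s; magnitude 19.245 rad/s.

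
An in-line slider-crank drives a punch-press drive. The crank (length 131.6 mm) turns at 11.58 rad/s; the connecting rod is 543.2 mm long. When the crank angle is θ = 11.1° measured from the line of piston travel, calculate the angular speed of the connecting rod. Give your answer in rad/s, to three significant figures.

2.76

ω = 11.58 rad/s
The rod makes angle φ with the slider axis where L sinφ = r sinθ; differentiating, L cosφ·φ̇ = r ω cosθ.
L cosφ = √(L² − r² sin²θ) = 0.54261 m.
|ω_rod| = r ω |cosθ| / √(L² − r² sin²θ) = 0.1316·11.58·0.98129/0.54261 = 2.756 rad/s.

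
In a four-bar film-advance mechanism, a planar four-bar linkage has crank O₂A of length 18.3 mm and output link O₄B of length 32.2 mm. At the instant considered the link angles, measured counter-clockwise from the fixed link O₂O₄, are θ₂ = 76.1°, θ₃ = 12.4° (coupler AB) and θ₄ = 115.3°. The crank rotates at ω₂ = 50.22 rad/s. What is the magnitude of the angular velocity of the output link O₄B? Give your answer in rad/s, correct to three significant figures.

ω₂ = 50.22 rad/s
Differentiating the loop-closure r₂e^{iθ₂}+r₃e^{iθ₃}=r₁+r₄e^{iθ₄} gives r₂ω₂e^{iθ₂}+r₃ω₃e^{iθ₃}=r₄ω₄e^{iθ₄}.
Eliminating the other unknown: ω₄ = r₂ω₂ sin(θ₂−θ₃) / [r₄ sin(θ₄−θ₃)].
Numerator sine = +0.89649; denominator sine = +0.97476.
Result = 0.0183·50.22·(+0.89649) / (0.0322·(+0.97476)) = +26.249 rad/s; magnitude 26.249 rad/s.

26.2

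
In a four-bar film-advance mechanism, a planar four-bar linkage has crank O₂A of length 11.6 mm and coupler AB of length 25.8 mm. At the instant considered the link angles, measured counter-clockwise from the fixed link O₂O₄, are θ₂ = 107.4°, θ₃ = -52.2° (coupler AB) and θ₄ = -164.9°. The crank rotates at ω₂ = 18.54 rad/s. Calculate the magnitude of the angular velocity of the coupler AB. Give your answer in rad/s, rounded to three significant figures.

ω₂ = 18.54 rad/s
Differentiating the loop-closure r₂e^{iθ₂}+r₃e^{iθ₃}=r₁+r₄e^{iθ₄} gives r₂ω₂e^{iθ₂}+r₃ω₃e^{iθ₃}=r₄ω₄e^{iθ₄}.
Eliminating the other unknown: ω₃ = r₂ω₂ sin(θ₄−θ₂) / [r₃ sin(θ₃−θ₄)].
Numerator sine = +0.99919; denominator sine = +0.92254.
Result = 0.0116·18.54·(+0.99919) / (0.0258·(+0.92254)) = +9.0285 rad/s; magnitude 9.0285 rad/s.

9.03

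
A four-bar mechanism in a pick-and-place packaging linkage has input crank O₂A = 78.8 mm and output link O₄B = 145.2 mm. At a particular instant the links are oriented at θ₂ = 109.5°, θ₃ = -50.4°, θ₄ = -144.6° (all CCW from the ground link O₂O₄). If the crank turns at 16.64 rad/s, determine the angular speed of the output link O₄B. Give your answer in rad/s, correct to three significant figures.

3.11

ω₂ = 16.64 rad/s
Differentiating the loop-closure r₂e^{iθ₂}+r₃e^{iθ₃}=r₁+r₄e^{iθ₄} gives r₂ω₂e^{iθ₂}+r₃ω₃e^{iθ₃}=r₄ω₄e^{iθ₄}.
Eliminating the other unknown: ω₄ = r₂ω₂ sin(θ₂−θ₃) / [r₄ sin(θ₄−θ₃)].
Numerator sine = +0.34366; denominator sine = -0.99731.
Result = 0.0788·16.64·(+0.34366) / (0.1452·(-0.99731)) = -3.1118 rad/s; magnitude 3.1118 rad/s.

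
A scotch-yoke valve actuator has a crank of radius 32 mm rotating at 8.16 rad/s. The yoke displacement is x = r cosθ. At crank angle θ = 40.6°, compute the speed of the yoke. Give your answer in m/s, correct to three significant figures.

0.170

ω = 8.16 rad/s
x = r cosθ ⇒ ẋ = −rω sinθ.
|v| = rω|sinθ| = 0.032·8.16·|sin 40.6°| = 0.16993 m/s.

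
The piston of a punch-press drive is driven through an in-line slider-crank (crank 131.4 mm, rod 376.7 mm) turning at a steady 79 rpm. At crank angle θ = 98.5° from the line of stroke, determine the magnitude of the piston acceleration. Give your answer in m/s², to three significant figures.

ω = 2π·79/60 = 8.273 rad/s
x(θ) = r cosθ + √(L² − r² sin²θ); with ω constant, a = ω²·d²x/dθ².
d²x/dθ² = −r cosθ − r²(cos2θ)/√u − r⁴ sin²2θ/(4u^{3/2}),  u = L² − r² sin²θ = 0.125014 m².
Substituting r = 0.1314 m, L = 0.3767 m, θ = 98.5°: d²x/dθ² = +0.065977 m.
a = ω²·d²x/dθ² = (8.273)²·(+0.065977) = +4.5155 m/s²;  |a| = 4.5155 m/s².

4.52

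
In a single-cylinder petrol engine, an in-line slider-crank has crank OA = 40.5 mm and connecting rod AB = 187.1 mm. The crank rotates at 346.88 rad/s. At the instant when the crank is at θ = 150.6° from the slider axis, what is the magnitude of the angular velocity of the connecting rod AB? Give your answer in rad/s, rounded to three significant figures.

65.8

ω = 346.9 rad/s
The rod makes angle φ with the slider axis where L sinφ = r sinθ; differentiating, L cosφ·φ̇ = r ω cosθ.
L cosφ = √(L² − r² sin²θ) = 0.18604 m.
|ω_rod| = r ω |cosθ| / √(L² − r² sin²θ) = 0.0405·346.9·0.87121/0.18604 = 65.789 rad/s.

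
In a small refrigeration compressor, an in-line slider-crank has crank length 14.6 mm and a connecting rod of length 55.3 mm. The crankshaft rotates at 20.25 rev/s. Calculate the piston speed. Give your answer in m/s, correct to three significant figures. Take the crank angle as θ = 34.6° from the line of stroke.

1.29

ω = 2π·20.2 = 127.2 rad/s
For an in-line slider-crank, x = r cosθ + √(L² − r² sin²θ), so v = −rω sinθ·[1 + r cosθ/√(L² − r² sin²θ)].
With r = 0.0146 m, L = 0.0553 m, θ = 34.6°: √(L² − r² sin²θ) = 0.054675 m.
v = −0.0146·127.2·0.56784·[1 + 0.0146·0.82314/0.054675] = -1.2867 m/s.
|v| = 1.2867 m/s.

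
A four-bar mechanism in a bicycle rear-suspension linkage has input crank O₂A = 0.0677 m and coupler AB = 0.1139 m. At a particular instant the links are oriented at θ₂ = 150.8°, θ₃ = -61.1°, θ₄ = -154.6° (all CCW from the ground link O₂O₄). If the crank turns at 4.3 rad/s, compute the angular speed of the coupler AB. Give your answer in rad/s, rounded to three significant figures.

2.09

ω₂ = 4.3 rad/s
Differentiating the loop-closure r₂e^{iθ₂}+r₃e^{iθ₃}=r₁+r₄e^{iθ₄} gives r₂ω₂e^{iθ₂}+r₃ω₃e^{iθ₃}=r₄ω₄e^{iθ₄}.
Eliminating the other unknown: ω₃ = r₂ω₂ sin(θ₄−θ₂) / [r₃ sin(θ₃−θ₄)].
Numerator sine = +0.81513; denominator sine = +0.99813.
Result = 0.0677·4.3·(+0.81513) / (0.1139·(+0.99813)) = +2.0872 rad/s; magnitude 2.0872 rad/s.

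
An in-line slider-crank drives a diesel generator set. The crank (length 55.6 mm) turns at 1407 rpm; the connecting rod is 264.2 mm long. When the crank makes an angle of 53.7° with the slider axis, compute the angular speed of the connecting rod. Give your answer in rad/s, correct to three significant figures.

18.6

ω = 147.3 rad/s (converted from 1407 rpm).
The rod makes angle φ with the slider axis where L sinφ = r sinθ; differentiating, L cosφ·φ̇ = r ω cosθ.
L cosφ = √(L² − r² sin²θ) = 0.26037 m.
|ω_rod| = r ω |cosθ| / √(L² − r² sin²θ) = 0.0556·147.3·0.59201/0.26037 = 18.627 rad/s.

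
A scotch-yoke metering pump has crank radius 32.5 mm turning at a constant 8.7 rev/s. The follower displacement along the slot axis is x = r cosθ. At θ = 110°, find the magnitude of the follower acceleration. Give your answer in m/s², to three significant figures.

33.2

ω = 54.66 rad/s (from 8.7 rev/s).
x = r cosθ ⇒ ẍ = −rω² cosθ (ω constant).
|a| = rω²|cosθ| = 0.0325·(54.66)²·|cos 110°| = 33.215 m/s².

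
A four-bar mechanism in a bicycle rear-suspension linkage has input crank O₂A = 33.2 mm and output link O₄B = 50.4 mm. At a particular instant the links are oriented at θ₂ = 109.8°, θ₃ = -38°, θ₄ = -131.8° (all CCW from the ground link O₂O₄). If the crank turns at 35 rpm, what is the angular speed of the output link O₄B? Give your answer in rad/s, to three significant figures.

1.29

ω₂ = 3.665 rad/s (from 35 rpm).
Differentiating the loop-closure r₂e^{iθ₂}+r₃e^{iθ₃}=r₁+r₄e^{iθ₄} gives r₂ω₂e^{iθ₂}+r₃ω₃e^{iθ₃}=r₄ω₄e^{iθ₄}.
Eliminating the other unknown: ω₄ = r₂ω₂ sin(θ₂−θ₃) / [r₄ sin(θ₄−θ₃)].
Numerator sine = +0.53288; denominator sine = -0.99780.
Result = 0.0332·3.665·(+0.53288) / (0.0504·(-0.99780)) = -1.2894 rad/s; magnitude 1.2894 rad/s.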